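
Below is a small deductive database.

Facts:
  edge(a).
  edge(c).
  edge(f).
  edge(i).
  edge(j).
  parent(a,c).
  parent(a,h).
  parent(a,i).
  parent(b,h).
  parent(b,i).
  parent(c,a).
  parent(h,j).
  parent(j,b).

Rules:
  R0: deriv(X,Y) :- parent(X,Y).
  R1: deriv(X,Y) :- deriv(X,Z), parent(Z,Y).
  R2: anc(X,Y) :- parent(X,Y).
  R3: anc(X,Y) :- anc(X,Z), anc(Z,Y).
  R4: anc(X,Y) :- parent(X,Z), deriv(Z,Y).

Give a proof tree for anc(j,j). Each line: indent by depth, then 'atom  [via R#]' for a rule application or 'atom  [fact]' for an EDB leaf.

anc(j,j)  [via R3]
  anc(j,b)  [via R2]
    parent(j,b)  [fact]
  anc(b,j)  [via R3]
    anc(b,h)  [via R2]
      parent(b,h)  [fact]
    anc(h,j)  [via R2]
      parent(h,j)  [fact]

round 1: derive deriv(a,c) via R0 from parent(a,c)
round 1: derive deriv(a,h) via R0 from parent(a,h)
round 1: derive deriv(a,i) via R0 from parent(a,i)
round 1: derive deriv(b,h) via R0 from parent(b,h)
round 1: derive deriv(b,i) via R0 from parent(b,i)
round 1: derive deriv(c,a) via R0 from parent(c,a)
round 1: derive deriv(h,j) via R0 from parent(h,j)
round 1: derive deriv(j,b) via R0 from parent(j,b)
round 1: derive anc(a,c) via R2 from parent(a,c)
round 1: derive anc(a,h) via R2 from parent(a,h)
round 1: derive anc(a,i) via R2 from parent(a,i)
round 1: derive anc(b,h) via R2 from parent(b,h)
round 1: derive anc(b,i) via R2 from parent(b,i)
round 1: derive anc(c,a) via R2 from parent(c,a)
round 1: derive anc(h,j) via R2 from parent(h,j)
round 1: derive anc(j,b) via R2 from parent(j,b)
round 2: derive deriv(a,a) via R1 from deriv(a,c), parent(c,a)
round 2: derive deriv(a,j) via R1 from deriv(a,h), parent(h,j)
round 2: derive deriv(b,j) via R1 from deriv(b,h), parent(h,j)
round 2: derive deriv(c,c) via R1 from deriv(c,a), parent(a,c)
round 2: derive deriv(c,h) via R1 from deriv(c,a), parent(a,h)
round 2: derive deriv(c,i) via R1 from deriv(c,a), parent(a,i)
round 2: derive deriv(h,b) via R1 from deriv(h,j), parent(j,b)
round 2: derive deriv(j,h) via R1 from deriv(j,b), parent(b,h)
round 2: derive deriv(j,i) via R1 from deriv(j,b), parent(b,i)
round 2: derive anc(a,a) via R3 from anc(a,c), anc(c,a)
round 2: derive anc(a,j) via R3 from anc(a,h), anc(h,j)
round 2: derive anc(b,j) via R3 from anc(b,h), anc(h,j)
round 2: derive anc(c,c) via R3 from anc(c,a), anc(a,c)
round 2: derive anc(c,h) via R3 from anc(c,a), anc(a,h)
round 2: derive anc(c,i) via R3 from anc(c,a), anc(a,i)
round 2: derive anc(h,b) via R3 from anc(h,j), anc(j,b)
round 2: derive anc(j,h) via R3 from anc(j,b), anc(b,h)
round 2: derive anc(j,i) via R3 from anc(j,b), anc(b,i)
round 3: derive deriv(a,b) via R1 from deriv(a,j), parent(j,b)
round 3: derive deriv(b,b) via R1 from deriv(b,j), parent(j,b)
round 3: derive deriv(c,j) via R1 from deriv(c,h), parent(h,j)
round 3: derive deriv(h,h) via R1 from deriv(h,b), parent(b,h)
round 3: derive deriv(h,i) via R1 from deriv(h,b), parent(b,i)
round 3: derive deriv(j,j) via R1 from deriv(j,h), parent(h,j)
round 3: derive anc(a,b) via R3 from anc(a,h), anc(h,b)
round 3: derive anc(b,b) via R3 from anc(b,h), anc(h,b)
round 3: derive anc(c,b) via R3 from anc(c,h), anc(h,b)
round 3: derive anc(c,j) via R3 from anc(c,a), anc(a,j)
round 3: derive anc(h,h) via R3 from anc(h,b), anc(b,h)
round 3: derive anc(h,i) via R3 from anc(h,b), anc(b,i)
round 3: derive anc(j,j) via R3 from anc(j,b), anc(b,j)
round 4: derive deriv(c,b) via R1 from deriv(c,j), parent(j,b)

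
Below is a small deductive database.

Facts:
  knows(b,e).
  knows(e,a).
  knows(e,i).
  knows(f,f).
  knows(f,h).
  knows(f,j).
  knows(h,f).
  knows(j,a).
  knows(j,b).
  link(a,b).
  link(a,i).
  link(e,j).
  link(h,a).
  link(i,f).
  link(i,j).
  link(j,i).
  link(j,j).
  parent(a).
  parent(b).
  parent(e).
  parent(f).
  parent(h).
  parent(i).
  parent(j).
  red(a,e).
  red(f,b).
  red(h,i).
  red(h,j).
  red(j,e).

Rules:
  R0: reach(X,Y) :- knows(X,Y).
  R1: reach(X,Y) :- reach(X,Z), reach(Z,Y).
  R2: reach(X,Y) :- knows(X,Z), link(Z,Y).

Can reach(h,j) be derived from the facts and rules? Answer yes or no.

round 1: derive reach(b,e) via R0 from knows(b,e)
round 1: derive reach(e,a) via R0 from knows(e,a)
round 1: derive reach(e,i) via R0 from knows(e,i)
round 1: derive reach(f,f) via R0 from knows(f,f)
round 1: derive reach(f,h) via R0 from knows(f,h)
round 1: derive reach(f,j) via R0 from knows(f,j)
round 1: derive reach(h,f) via R0 from knows(h,f)
round 1: derive reach(j,a) via R0 from knows(j,a)
round 1: derive reach(j,b) via R0 from knows(j,b)
round 1: derive reach(b,j) via R2 from knows(b,e), link(e,j)
round 1: derive reach(e,b) via R2 from knows(e,a), link(a,b)
round 1: derive reach(e,f) via R2 from knows(e,i), link(i,f)
round 1: derive reach(e,j) via R2 from knows(e,i), link(i,j)
round 1: derive reach(f,a) via R2 from knows(f,h), link(h,a)
round 1: derive reach(f,i) via R2 from knows(f,j), link(j,i)
round 1: derive reach(j,i) via R2 from knows(j,a), link(a,i)
round 2: derive reach(b,a) via R1 from reach(b,e), reach(e,a)
round 2: derive reach(b,b) via R1 from reach(b,e), reach(e,b)
round 2: derive reach(b,f) via R1 from reach(b,e), reach(e,f)
round 2: derive reach(b,i) via R1 from reach(b,e), reach(e,i)
round 2: derive reach(e,e) via R1 from reach(e,b), reach(b,e)
round 2: derive reach(e,h) via R1 from reach(e,f), reach(f,h)
round 2: derive reach(f,b) via R1 from reach(f,j), reach(j,b)
round 2: derive reach(h,a) via R1 from reach(h,f), reach(f,a)
round 2: derive reach(h,h) via R1 from reach(h,f), reach(f,h)
round 2: derive reach(h,i) via R1 from reach(h,f), reach(f,i)
round 2: derive reach(h,j) via R1 from reach(h,f), reach(f,j)
round 2: derive reach(j,e) via R1 from reach(j,b), reach(b,e)
round 2: derive reach(j,j) via R1 from reach(j,b), reach(b,j)
round 3: derive reach(b,h) via R1 from reach(b,e), reach(e,h)
round 3: derive reach(f,e) via R1 from reach(f,b), reach(b,e)
round 3: derive reach(h,b) via R1 from reach(h,f), reach(f,b)
round 3: derive reach(h,e) via R1 from reach(h,j), reach(j,e)
round 3: derive reach(j,f) via R1 from reach(j,b), reach(b,f)
round 3: derive reach(j,h) via R1 from reach(j,e), reach(e,h)

yes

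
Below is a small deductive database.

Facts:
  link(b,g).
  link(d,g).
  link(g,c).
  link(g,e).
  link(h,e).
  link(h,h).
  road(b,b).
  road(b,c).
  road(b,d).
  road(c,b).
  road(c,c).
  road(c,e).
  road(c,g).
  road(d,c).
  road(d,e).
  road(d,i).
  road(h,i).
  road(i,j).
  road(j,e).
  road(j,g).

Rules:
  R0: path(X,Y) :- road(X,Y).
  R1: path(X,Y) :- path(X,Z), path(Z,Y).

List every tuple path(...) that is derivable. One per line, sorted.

path(b,b)
path(b,c)
path(b,d)
path(b,e)
path(b,g)
path(b,i)
path(b,j)
path(c,b)
path(c,c)
path(c,d)
path(c,e)
path(c,g)
path(c,i)
path(c,j)
path(d,b)
path(d,c)
path(d,d)
path(d,e)
path(d,g)
path(d,i)
path(d,j)
path(h,e)
path(h,g)
path(h,i)
path(h,j)
path(i,e)
path(i,g)
path(i,j)
path(j,e)
path(j,g)

round 1: derive path(b,b) via R0 from road(b,b)
round 1: derive path(b,c) via R0 from road(b,c)
round 1: derive path(b,d) via R0 from road(b,d)
round 1: derive path(c,b) via R0 from road(c,b)
round 1: derive path(c,c) via R0 from road(c,c)
round 1: derive path(c,e) via R0 from road(c,e)
round 1: derive path(c,g) via R0 from road(c,g)
round 1: derive path(d,c) via R0 from road(d,c)
round 1: derive path(d,e) via R0 from road(d,e)
round 1: derive path(d,i) via R0 from road(d,i)
round 1: derive path(h,i) via R0 from road(h,i)
round 1: derive path(i,j) via R0 from road(i,j)
round 1: derive path(j,e) via R0 from road(j,e)
round 1: derive path(j,g) via R0 from road(j,g)
round 2: derive path(b,e) via R1 from path(b,c), path(c,e)
round 2: derive path(b,g) via R1 from path(b,c), path(c,g)
round 2: derive path(b,i) via R1 from path(b,d), path(d,i)
round 2: derive path(c,d) via R1 from path(c,b), path(b,d)
round 2: derive path(d,b) via R1 from path(d,c), path(c,b)
round 2: derive path(d,g) via R1 from path(d,c), path(c,g)
round 2: derive path(d,j) via R1 from path(d,i), path(i,j)
round 2: derive path(h,j) via R1 from path(h,i), path(i,j)
round 2: derive path(i,e) via R1 from path(i,j), path(j,e)
round 2: derive path(i,g) via R1 from path(i,j), path(j,g)
round 3: derive path(b,j) via R1 from path(b,d), path(d,j)
round 3: derive path(c,i) via R1 from path(c,b), path(b,i)
round 3: derive path(c,j) via R1 from path(c,d), path(d,j)
round 3: derive path(d,d) via R1 from path(d,b), path(b,d)
round 3: derive path(h,e) via R1 from path(h,i), path(i,e)
round 3: derive path(h,g) via R1 from path(h,i), path(i,g)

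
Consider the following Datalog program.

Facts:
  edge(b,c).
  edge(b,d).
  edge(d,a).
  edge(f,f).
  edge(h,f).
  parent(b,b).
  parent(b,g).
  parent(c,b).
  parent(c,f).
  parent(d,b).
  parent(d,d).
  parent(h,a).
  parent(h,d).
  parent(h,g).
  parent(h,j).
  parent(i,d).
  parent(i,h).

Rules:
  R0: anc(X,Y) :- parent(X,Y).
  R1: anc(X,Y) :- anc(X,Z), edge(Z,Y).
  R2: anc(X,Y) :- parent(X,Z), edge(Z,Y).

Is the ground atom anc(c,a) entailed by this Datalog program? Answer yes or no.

round 1: derive anc(b,b) via R0 from parent(b,b)
round 1: derive anc(b,g) via R0 from parent(b,g)
round 1: derive anc(c,b) via R0 from parent(c,b)
round 1: derive anc(c,f) via R0 from parent(c,f)
round 1: derive anc(d,b) via R0 from parent(d,b)
round 1: derive anc(d,d) via R0 from parent(d,d)
round 1: derive anc(h,a) via R0 from parent(h,a)
round 1: derive anc(h,d) via R0 from parent(h,d)
round 1: derive anc(h,g) via R0 from parent(h,g)
round 1: derive anc(h,j) via R0 from parent(h,j)
round 1: derive anc(i,d) via R0 from parent(i,d)
round 1: derive anc(i,h) via R0 from parent(i,h)
round 1: derive anc(b,c) via R2 from parent(b,b), edge(b,c)
round 1: derive anc(b,d) via R2 from parent(b,b), edge(b,d)
round 1: derive anc(c,c) via R2 from parent(c,b), edge(b,c)
round 1: derive anc(c,d) via R2 from parent(c,b), edge(b,d)
round 1: derive anc(d,a) via R2 from parent(d,d), edge(d,a)
round 1: derive anc(d,c) via R2 from parent(d,b), edge(b,c)
round 1: derive anc(i,a) via R2 from parent(i,d), edge(d,a)
round 1: derive anc(i,f) via R2 from parent(i,h), edge(h,f)
round 2: derive anc(b,a) via R1 from anc(b,d), edge(d,a)
round 2: derive anc(c,a) via R1 from anc(c,d), edge(d,a)

yes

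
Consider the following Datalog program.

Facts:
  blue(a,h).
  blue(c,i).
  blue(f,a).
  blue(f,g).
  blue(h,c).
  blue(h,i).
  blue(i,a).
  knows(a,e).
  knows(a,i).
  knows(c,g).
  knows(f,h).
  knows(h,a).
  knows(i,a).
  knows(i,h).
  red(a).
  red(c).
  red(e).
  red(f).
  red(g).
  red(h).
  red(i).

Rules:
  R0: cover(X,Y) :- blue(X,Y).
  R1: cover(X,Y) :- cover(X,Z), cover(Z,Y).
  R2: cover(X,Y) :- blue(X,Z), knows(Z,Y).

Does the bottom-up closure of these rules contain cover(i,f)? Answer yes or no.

round 1: derive cover(a,h) via R0 from blue(a,h)
round 1: derive cover(c,i) via R0 from blue(c,i)
round 1: derive cover(f,a) via R0 from blue(f,a)
round 1: derive cover(f,g) via R0 from blue(f,g)
round 1: derive cover(h,c) via R0 from blue(h,c)
round 1: derive cover(h,i) via R0 from blue(h,i)
round 1: derive cover(i,a) via R0 from blue(i,a)
round 1: derive cover(a,a) via R2 from blue(a,h), knows(h,a)
round 1: derive cover(c,a) via R2 from blue(c,i), knows(i,a)
round 1: derive cover(c,h) via R2 from blue(c,i), knows(i,h)
round 1: derive cover(f,e) via R2 from blue(f,a), knows(a,e)
round 1: derive cover(f,i) via R2 from blue(f,a), knows(a,i)
round 1: derive cover(h,a) via R2 from blue(h,i), knows(i,a)
round 1: derive cover(h,g) via R2 from blue(h,c), knows(c,g)
round 1: derive cover(h,h) via R2 from blue(h,i), knows(i,h)
round 1: derive cover(i,e) via R2 from blue(i,a), knows(a,e)
round 1: derive cover(i,i) via R2 from blue(i,a), knows(a,i)
round 2: derive cover(a,c) via R1 from cover(a,h), cover(h,c)
round 2: derive cover(a,g) via R1 from cover(a,h), cover(h,g)
round 2: derive cover(a,i) via R1 from cover(a,h), cover(h,i)
round 2: derive cover(c,c) via R1 from cover(c,h), cover(h,c)
round 2: derive cover(c,e) via R1 from cover(c,i), cover(i,e)
round 2: derive cover(c,g) via R1 from cover(c,h), cover(h,g)
round 2: derive cover(f,h) via R1 from cover(f,a), cover(a,h)
round 2: derive cover(h,e) via R1 from cover(h,i), cover(i,e)
round 2: derive cover(i,h) via R1 from cover(i,a), cover(a,h)
round 3: derive cover(a,e) via R1 from cover(a,c), cover(c,e)
round 3: derive cover(f,c) via R1 from cover(f,a), cover(a,c)
round 3: derive cover(i,c) via R1 from cover(i,a), cover(a,c)
round 3: derive cover(i,g) via R1 from cover(i,a), cover(a,g)

no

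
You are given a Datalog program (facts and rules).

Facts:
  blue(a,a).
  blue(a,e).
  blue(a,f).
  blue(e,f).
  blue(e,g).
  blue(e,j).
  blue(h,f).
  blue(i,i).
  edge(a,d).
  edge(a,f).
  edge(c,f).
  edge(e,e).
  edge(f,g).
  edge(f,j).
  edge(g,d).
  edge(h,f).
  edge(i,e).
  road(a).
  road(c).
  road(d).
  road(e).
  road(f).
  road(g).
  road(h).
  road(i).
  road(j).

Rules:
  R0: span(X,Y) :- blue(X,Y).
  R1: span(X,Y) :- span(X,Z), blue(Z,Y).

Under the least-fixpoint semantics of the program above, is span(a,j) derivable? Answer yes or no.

yes

round 1: derive span(a,a) via R0 from blue(a,a)
round 1: derive span(a,e) via R0 from blue(a,e)
round 1: derive span(a,f) via R0 from blue(a,f)
round 1: derive span(e,f) via R0 from blue(e,f)
round 1: derive span(e,g) via R0 from blue(e,g)
round 1: derive span(e,j) via R0 from blue(e,j)
round 1: derive span(h,f) via R0 from blue(h,f)
round 1: derive span(i,i) via R0 from blue(i,i)
round 2: derive span(a,g) via R1 from span(a,e), blue(e,g)
round 2: derive span(a,j) via R1 from span(a,e), blue(e,j)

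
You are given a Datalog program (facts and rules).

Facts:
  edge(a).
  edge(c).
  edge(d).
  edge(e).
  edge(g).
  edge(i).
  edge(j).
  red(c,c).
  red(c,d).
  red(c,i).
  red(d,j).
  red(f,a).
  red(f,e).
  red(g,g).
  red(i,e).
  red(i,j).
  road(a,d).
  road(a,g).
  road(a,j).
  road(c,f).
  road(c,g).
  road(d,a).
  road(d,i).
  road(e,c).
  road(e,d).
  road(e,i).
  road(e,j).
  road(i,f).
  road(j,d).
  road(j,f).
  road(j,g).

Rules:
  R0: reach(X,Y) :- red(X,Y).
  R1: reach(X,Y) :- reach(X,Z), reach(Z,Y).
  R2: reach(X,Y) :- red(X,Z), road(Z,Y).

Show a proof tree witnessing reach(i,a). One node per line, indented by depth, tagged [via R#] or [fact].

reach(i,a)  [via R1]
  reach(i,c)  [via R2]
    red(i,e)  [fact]
    road(e,c)  [fact]
  reach(c,a)  [via R2]
    red(c,d)  [fact]
    road(d,a)  [fact]

round 1: derive reach(c,c) via R0 from red(c,c)
round 1: derive reach(c,d) via R0 from red(c,d)
round 1: derive reach(c,i) via R0 from red(c,i)
round 1: derive reach(d,j) via R0 from red(d,j)
round 1: derive reach(f,a) via R0 from red(f,a)
round 1: derive reach(f,e) via R0 from red(f,e)
round 1: derive reach(g,g) via R0 from red(g,g)
round 1: derive reach(i,e) via R0 from red(i,e)
round 1: derive reach(i,j) via R0 from red(i,j)
round 1: derive reach(c,a) via R2 from red(c,d), road(d,a)
round 1: derive reach(c,f) via R2 from red(c,c), road(c,f)
round 1: derive reach(c,g) via R2 from red(c,c), road(c,g)
round 1: derive reach(d,d) via R2 from red(d,j), road(j,d)
round 1: derive reach(d,f) via R2 from red(d,j), road(j,f)
round 1: derive reach(d,g) via R2 from red(d,j), road(j,g)
round 1: derive reach(f,c) via R2 from red(f,e), road(e,c)
round 1: derive reach(f,d) via R2 from red(f,a), road(a,d)
round 1: derive reach(f,g) via R2 from red(f,a), road(a,g)
round 1: derive reach(f,i) via R2 from red(f,e), road(e,i)
round 1: derive reach(f,j) via R2 from red(f,a), road(a,j)
round 1: derive reach(i,c) via R2 from red(i,e), road(e,c)
round 1: derive reach(i,d) via R2 from red(i,e), road(e,d)
round 1: derive reach(i,f) via R2 from red(i,j), road(j,f)
round 1: derive reach(i,g) via R2 from red(i,j), road(j,g)
round 1: derive reach(i,i) via R2 from red(i,e), road(e,i)
round 2: derive reach(c,e) via R1 from reach(c,f), reach(f,e)
round 2: derive reach(c,j) via R1 from reach(c,d), reach(d,j)
round 2: derive reach(d,a) via R1 from reach(d,f), reach(f,a)
round 2: derive reach(d,c) via R1 from reach(d,f), reach(f,c)
round 2: derive reach(d,e) via R1 from reach(d,f), reach(f,e)
round 2: derive reach(d,i) via R1 from reach(d,f), reach(f,i)
round 2: derive reach(f,f) via R1 from reach(f,c), reach(c,f)
round 2: derive reach(i,a) via R1 from reach(i,c), reach(c,a)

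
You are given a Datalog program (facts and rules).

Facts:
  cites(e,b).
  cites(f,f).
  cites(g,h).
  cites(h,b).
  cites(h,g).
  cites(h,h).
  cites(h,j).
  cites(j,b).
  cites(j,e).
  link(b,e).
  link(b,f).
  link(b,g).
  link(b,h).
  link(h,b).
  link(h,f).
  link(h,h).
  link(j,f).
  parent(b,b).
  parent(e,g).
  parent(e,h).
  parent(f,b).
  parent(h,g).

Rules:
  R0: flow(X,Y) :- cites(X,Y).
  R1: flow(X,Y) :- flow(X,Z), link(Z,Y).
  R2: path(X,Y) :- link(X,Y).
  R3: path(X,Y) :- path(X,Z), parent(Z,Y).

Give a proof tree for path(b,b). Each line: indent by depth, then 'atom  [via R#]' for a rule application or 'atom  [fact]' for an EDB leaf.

path(b,b)  [via R3]
  path(b,f)  [via R2]
    link(b,f)  [fact]
  parent(f,b)  [fact]

round 1: derive path(b,e) via R2 from link(b,e)
round 1: derive path(b,f) via R2 from link(b,f)
round 1: derive path(b,g) via R2 from link(b,g)
round 1: derive path(b,h) via R2 from link(b,h)
round 1: derive path(h,b) via R2 from link(h,b)
round 1: derive path(h,f) via R2 from link(h,f)
round 1: derive path(h,h) via R2 from link(h,h)
round 1: derive path(j,f) via R2 from link(j,f)
round 2: derive path(b,b) via R3 from path(b,f), parent(f,b)
round 2: derive path(h,g) via R3 from path(h,h), parent(h,g)
round 2: derive path(j,b) via R3 from path(j,f), parent(f,b)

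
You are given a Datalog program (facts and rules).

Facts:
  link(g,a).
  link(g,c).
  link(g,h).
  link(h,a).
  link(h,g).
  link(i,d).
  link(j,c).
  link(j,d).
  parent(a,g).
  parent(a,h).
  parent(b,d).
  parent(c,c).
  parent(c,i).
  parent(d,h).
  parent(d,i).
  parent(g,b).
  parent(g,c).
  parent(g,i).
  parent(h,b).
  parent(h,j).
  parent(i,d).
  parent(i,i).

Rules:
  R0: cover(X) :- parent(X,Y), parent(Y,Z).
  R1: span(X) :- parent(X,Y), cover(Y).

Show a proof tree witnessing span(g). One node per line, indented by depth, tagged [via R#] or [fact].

round 1: derive cover(a) via R0 from parent(a,g), parent(g,b)
round 1: derive cover(b) via R0 from parent(b,d), parent(d,h)
round 1: derive cover(c) via R0 from parent(c,c), parent(c,c)
round 1: derive cover(d) via R0 from parent(d,h), parent(h,b)
round 1: derive cover(g) via R0 from parent(g,b), parent(b,d)
round 1: derive cover(h) via R0 from parent(h,b), parent(b,d)
round 1: derive cover(i) via R0 from parent(i,d), parent(d,h)
round 2: derive span(a) via R1 from parent(a,g), cover(g)
round 2: derive span(b) via R1 from parent(b,d), cover(d)
round 2: derive span(c) via R1 from parent(c,c), cover(c)
round 2: derive span(d) via R1 from parent(d,h), cover(h)
round 2: derive span(g) via R1 from parent(g,b), cover(b)
round 2: derive span(h) via R1 from parent(h,b), cover(b)
round 2: derive span(i) via R1 from parent(i,d), cover(d)

span(g)  [via R1]
  parent(g,b)  [fact]
  cover(b)  [via R0]
    parent(b,d)  [fact]
    parent(d,h)  [fact]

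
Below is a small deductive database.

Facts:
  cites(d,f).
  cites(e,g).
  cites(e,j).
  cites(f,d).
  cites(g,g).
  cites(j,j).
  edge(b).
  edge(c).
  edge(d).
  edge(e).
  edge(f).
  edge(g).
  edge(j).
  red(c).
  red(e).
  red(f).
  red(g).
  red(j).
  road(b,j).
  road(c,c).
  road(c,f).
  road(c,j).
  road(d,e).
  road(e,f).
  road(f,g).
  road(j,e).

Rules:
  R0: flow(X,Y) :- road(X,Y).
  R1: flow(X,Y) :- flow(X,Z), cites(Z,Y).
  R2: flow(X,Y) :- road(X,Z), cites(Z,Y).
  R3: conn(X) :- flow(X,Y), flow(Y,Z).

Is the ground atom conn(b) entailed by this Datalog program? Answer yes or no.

round 1: derive flow(b,j) via R0 from road(b,j)
round 1: derive flow(c,c) via R0 from road(c,c)
round 1: derive flow(c,f) via R0 from road(c,f)
round 1: derive flow(c,j) via R0 from road(c,j)
round 1: derive flow(d,e) via R0 from road(d,e)
round 1: derive flow(e,f) via R0 from road(e,f)
round 1: derive flow(f,g) via R0 from road(f,g)
round 1: derive flow(j,e) via R0 from road(j,e)
round 1: derive flow(c,d) via R2 from road(c,f), cites(f,d)
round 1: derive flow(d,g) via R2 from road(d,e), cites(e,g)
round 1: derive flow(d,j) via R2 from road(d,e), cites(e,j)
round 1: derive flow(e,d) via R2 from road(e,f), cites(f,d)
round 1: derive flow(j,g) via R2 from road(j,e), cites(e,g)
round 1: derive flow(j,j) via R2 from road(j,e), cites(e,j)
round 2: derive conn(b) via R3 from flow(b,j), flow(j,e)
round 2: derive conn(c) via R3 from flow(c,c), flow(c,c)
round 2: derive conn(d) via R3 from flow(d,e), flow(e,d)
round 2: derive conn(e) via R3 from flow(e,d), flow(d,e)
round 2: derive conn(j) via R3 from flow(j,e), flow(e,d)

yes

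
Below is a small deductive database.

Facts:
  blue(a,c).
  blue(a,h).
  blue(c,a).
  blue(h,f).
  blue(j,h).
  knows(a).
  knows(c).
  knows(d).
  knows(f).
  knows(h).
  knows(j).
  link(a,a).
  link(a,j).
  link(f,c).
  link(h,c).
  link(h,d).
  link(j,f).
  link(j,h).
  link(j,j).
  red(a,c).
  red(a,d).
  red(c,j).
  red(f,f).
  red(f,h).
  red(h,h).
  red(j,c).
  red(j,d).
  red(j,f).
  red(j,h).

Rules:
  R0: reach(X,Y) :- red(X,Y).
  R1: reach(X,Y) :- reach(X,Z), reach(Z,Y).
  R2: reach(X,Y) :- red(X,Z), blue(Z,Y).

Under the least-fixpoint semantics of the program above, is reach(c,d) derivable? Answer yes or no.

yes

round 1: derive reach(a,c) via R0 from red(a,c)
round 1: derive reach(a,d) via R0 from red(a,d)
round 1: derive reach(c,j) via R0 from red(c,j)
round 1: derive reach(f,f) via R0 from red(f,f)
round 1: derive reach(f,h) via R0 from red(f,h)
round 1: derive reach(h,h) via R0 from red(h,h)
round 1: derive reach(j,c) via R0 from red(j,c)
round 1: derive reach(j,d) via R0 from red(j,d)
round 1: derive reach(j,f) via R0 from red(j,f)
round 1: derive reach(j,h) via R0 from red(j,h)
round 1: derive reach(a,a) via R2 from red(a,c), blue(c,a)
round 1: derive reach(c,h) via R2 from red(c,j), blue(j,h)
round 1: derive reach(h,f) via R2 from red(h,h), blue(h,f)
round 1: derive reach(j,a) via R2 from red(j,c), blue(c,a)
round 2: derive reach(a,h) via R1 from reach(a,c), reach(c,h)
round 2: derive reach(a,j) via R1 from reach(a,c), reach(c,j)
round 2: derive reach(c,a) via R1 from reach(c,j), reach(j,a)
round 2: derive reach(c,c) via R1 from reach(c,j), reach(j,c)
round 2: derive reach(c,d) via R1 from reach(c,j), reach(j,d)
round 2: derive reach(c,f) via R1 from reach(c,h), reach(h,f)
round 2: derive reach(j,j) via R1 from reach(j,c), reach(c,j)
round 3: derive reach(a,f) via R1 from reach(a,c), reach(c,f)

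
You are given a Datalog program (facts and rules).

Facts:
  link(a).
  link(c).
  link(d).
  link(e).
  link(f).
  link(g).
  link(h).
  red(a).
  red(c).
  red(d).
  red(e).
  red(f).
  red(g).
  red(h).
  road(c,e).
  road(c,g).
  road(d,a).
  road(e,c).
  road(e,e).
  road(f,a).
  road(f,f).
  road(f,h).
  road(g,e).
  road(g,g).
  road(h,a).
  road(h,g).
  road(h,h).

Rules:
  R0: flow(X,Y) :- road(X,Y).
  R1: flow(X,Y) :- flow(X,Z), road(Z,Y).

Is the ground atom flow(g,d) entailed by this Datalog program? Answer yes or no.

no

round 1: derive flow(c,e) via R0 from road(c,e)
round 1: derive flow(c,g) via R0 from road(c,g)
round 1: derive flow(d,a) via R0 from road(d,a)
round 1: derive flow(e,c) via R0 from road(e,c)
round 1: derive flow(e,e) via R0 from road(e,e)
round 1: derive flow(f,a) via R0 from road(f,a)
round 1: derive flow(f,f) via R0 from road(f,f)
round 1: derive flow(f,h) via R0 from road(f,h)
round 1: derive flow(g,e) via R0 from road(g,e)
round 1: derive flow(g,g) via R0 from road(g,g)
round 1: derive flow(h,a) via R0 from road(h,a)
round 1: derive flow(h,g) via R0 from road(h,g)
round 1: derive flow(h,h) via R0 from road(h,h)
round 2: derive flow(c,c) via R1 from flow(c,e), road(e,c)
round 2: derive flow(e,g) via R1 from flow(e,c), road(c,g)
round 2: derive flow(f,g) via R1 from flow(f,h), road(h,g)
round 2: derive flow(g,c) via R1 from flow(g,e), road(e,c)
round 2: derive flow(h,e) via R1 from flow(h,g), road(g,e)
round 3: derive flow(f,e) via R1 from flow(f,g), road(g,e)
round 3: derive flow(h,c) via R1 from flow(h,e), road(e,c)
round 4: derive flow(f,c) via R1 from flow(f,e), road(e,c)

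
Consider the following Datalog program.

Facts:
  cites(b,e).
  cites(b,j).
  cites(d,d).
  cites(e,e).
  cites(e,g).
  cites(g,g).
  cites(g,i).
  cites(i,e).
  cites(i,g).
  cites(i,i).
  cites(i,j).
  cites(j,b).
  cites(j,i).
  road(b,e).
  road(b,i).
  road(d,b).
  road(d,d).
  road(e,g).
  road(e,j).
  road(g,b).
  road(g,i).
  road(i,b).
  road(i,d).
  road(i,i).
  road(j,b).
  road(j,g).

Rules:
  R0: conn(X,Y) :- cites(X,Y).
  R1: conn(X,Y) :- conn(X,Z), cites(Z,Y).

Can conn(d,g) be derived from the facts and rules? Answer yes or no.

round 1: derive conn(b,e) via R0 from cites(b,e)
round 1: derive conn(b,j) via R0 from cites(b,j)
round 1: derive conn(d,d) via R0 from cites(d,d)
round 1: derive conn(e,e) via R0 from cites(e,e)
round 1: derive conn(e,g) via R0 from cites(e,g)
round 1: derive conn(g,g) via R0 from cites(g,g)
round 1: derive conn(g,i) via R0 from cites(g,i)
round 1: derive conn(i,e) via R0 from cites(i,e)
round 1: derive conn(i,g) via R0 from cites(i,g)
round 1: derive conn(i,i) via R0 from cites(i,i)
round 1: derive conn(i,j) via R0 from cites(i,j)
round 1: derive conn(j,b) via R0 from cites(j,b)
round 1: derive conn(j,i) via R0 from cites(j,i)
round 2: derive conn(b,b) via R1 from conn(b,j), cites(j,b)
round 2: derive conn(b,g) via R1 from conn(b,e), cites(e,g)
round 2: derive conn(b,i) via R1 from conn(b,j), cites(j,i)
round 2: derive conn(e,i) via R1 from conn(e,g), cites(g,i)
round 2: derive conn(g,e) via R1 from conn(g,i), cites(i,e)
round 2: derive conn(g,j) via R1 from conn(g,i), cites(i,j)
round 2: derive conn(i,b) via R1 from conn(i,j), cites(j,b)
round 2: derive conn(j,e) via R1 from conn(j,b), cites(b,e)
round 2: derive conn(j,g) via R1 from conn(j,i), cites(i,g)
round 2: derive conn(j,j) via R1 from conn(j,b), cites(b,j)
round 3: derive conn(e,j) via R1 from conn(e,i), cites(i,j)
round 3: derive conn(g,b) via R1 from conn(g,j), cites(j,b)
round 4: derive conn(e,b) via R1 from conn(e,j), cites(j,b)

no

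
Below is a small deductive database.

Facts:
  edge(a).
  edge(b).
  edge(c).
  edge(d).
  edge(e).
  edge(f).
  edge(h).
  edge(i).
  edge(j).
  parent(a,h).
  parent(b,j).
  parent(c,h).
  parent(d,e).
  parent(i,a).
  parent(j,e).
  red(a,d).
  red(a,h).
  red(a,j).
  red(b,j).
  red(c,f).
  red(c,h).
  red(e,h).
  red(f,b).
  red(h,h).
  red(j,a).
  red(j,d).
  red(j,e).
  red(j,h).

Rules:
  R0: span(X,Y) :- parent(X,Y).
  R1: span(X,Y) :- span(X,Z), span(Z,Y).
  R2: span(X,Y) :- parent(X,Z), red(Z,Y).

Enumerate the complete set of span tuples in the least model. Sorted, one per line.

span(a,h)
span(b,a)
span(b,d)
span(b,e)
span(b,h)
span(b,j)
span(c,h)
span(d,e)
span(d,h)
span(i,a)
span(i,d)
span(i,e)
span(i,h)
span(i,j)
span(j,e)
span(j,h)

round 1: derive span(a,h) via R0 from parent(a,h)
round 1: derive span(b,j) via R0 from parent(b,j)
round 1: derive span(c,h) via R0 from parent(c,h)
round 1: derive span(d,e) via R0 from parent(d,e)
round 1: derive span(i,a) via R0 from parent(i,a)
round 1: derive span(j,e) via R0 from parent(j,e)
round 1: derive span(b,a) via R2 from parent(b,j), red(j,a)
round 1: derive span(b,d) via R2 from parent(b,j), red(j,d)
round 1: derive span(b,e) via R2 from parent(b,j), red(j,e)
round 1: derive span(b,h) via R2 from parent(b,j), red(j,h)
round 1: derive span(d,h) via R2 from parent(d,e), red(e,h)
round 1: derive span(i,d) via R2 from parent(i,a), red(a,d)
round 1: derive span(i,h) via R2 from parent(i,a), red(a,h)
round 1: derive span(i,j) via R2 from parent(i,a), red(a,j)
round 1: derive span(j,h) via R2 from parent(j,e), red(e,h)
round 2: derive span(i,e) via R1 from span(i,d), span(d,e)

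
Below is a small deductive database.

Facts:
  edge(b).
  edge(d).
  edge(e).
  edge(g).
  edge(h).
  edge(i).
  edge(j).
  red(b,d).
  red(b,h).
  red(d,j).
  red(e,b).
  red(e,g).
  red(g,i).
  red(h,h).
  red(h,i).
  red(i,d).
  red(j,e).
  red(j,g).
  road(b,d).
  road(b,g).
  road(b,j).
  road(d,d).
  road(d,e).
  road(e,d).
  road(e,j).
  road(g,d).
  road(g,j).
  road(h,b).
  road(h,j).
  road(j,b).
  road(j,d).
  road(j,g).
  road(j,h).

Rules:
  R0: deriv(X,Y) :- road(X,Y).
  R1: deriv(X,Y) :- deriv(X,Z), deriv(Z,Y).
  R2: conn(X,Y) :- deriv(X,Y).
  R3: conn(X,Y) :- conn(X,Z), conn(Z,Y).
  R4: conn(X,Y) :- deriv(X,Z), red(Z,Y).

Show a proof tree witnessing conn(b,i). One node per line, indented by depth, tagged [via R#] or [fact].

round 1: derive deriv(b,d) via R0 from road(b,d)
round 1: derive deriv(b,g) via R0 from road(b,g)
round 1: derive deriv(b,j) via R0 from road(b,j)
round 1: derive deriv(d,d) via R0 from road(d,d)
round 1: derive deriv(d,e) via R0 from road(d,e)
round 1: derive deriv(e,d) via R0 from road(e,d)
round 1: derive deriv(e,j) via R0 from road(e,j)
round 1: derive deriv(g,d) via R0 from road(g,d)
round 1: derive deriv(g,j) via R0 from road(g,j)
round 1: derive deriv(h,b) via R0 from road(h,b)
round 1: derive deriv(h,j) via R0 from road(h,j)
round 1: derive deriv(j,b) via R0 from road(j,b)
round 1: derive deriv(j,d) via R0 from road(j,d)
round 1: derive deriv(j,g) via R0 from road(j,g)
round 1: derive deriv(j,h) via R0 from road(j,h)
round 2: derive deriv(b,b) via R1 from deriv(b,j), deriv(j,b)
round 2: derive deriv(b,e) via R1 from deriv(b,d), deriv(d,e)
round 2: derive deriv(b,h) via R1 from deriv(b,j), deriv(j,h)
round 2: derive deriv(d,j) via R1 from deriv(d,e), deriv(e,j)
round 2: derive deriv(e,b) via R1 from deriv(e,j), deriv(j,b)
round 2: derive deriv(e,e) via R1 from deriv(e,d), deriv(d,e)
round 2: derive deriv(e,g) via R1 from deriv(e,j), deriv(j,g)
round 2: derive deriv(e,h) via R1 from deriv(e,j), deriv(j,h)
round 2: derive deriv(g,b) via R1 from deriv(g,j), deriv(j,b)
round 2: derive deriv(g,e) via R1 from deriv(g,d), deriv(d,e)
round 2: derive deriv(g,g) via R1 from deriv(g,j), deriv(j,g)
round 2: derive deriv(g,h) via R1 from deriv(g,j), deriv(j,h)
round 2: derive deriv(h,d) via R1 from deriv(h,b), deriv(b,d)
round 2: derive deriv(h,g) via R1 from deriv(h,b), deriv(b,g)
round 2: derive deriv(h,h) via R1 from deriv(h,j), deriv(j,h)
round 2: derive deriv(j,e) via R1 from deriv(j,d), deriv(d,e)
round 2: derive deriv(j,j) via R1 from deriv(j,b), deriv(b,j)
round 2: derive conn(b,d) via R2 from deriv(b,d)
round 2: derive conn(b,g) via R2 from deriv(b,g)
round 2: derive conn(b,j) via R2 from deriv(b,j)
round 2: derive conn(d,d) via R2 from deriv(d,d)
round 2: derive conn(d,e) via R2 from deriv(d,e)
round 2: derive conn(e,d) via R2 from deriv(e,d)
round 2: derive conn(e,j) via R2 from deriv(e,j)
round 2: derive conn(g,d) via R2 from deriv(g,d)
round 2: derive conn(g,j) via R2 from deriv(g,j)
round 2: derive conn(h,b) via R2 from deriv(h,b)
round 2: derive conn(h,j) via R2 from deriv(h,j)
round 2: derive conn(j,b) via R2 from deriv(j,b)
round 2: derive conn(j,d) via R2 from deriv(j,d)
round 2: derive conn(j,g) via R2 from deriv(j,g)
round 2: derive conn(j,h) via R2 from deriv(j,h)
round 2: derive conn(b,e) via R4 from deriv(b,j), red(j,e)
round 2: derive conn(b,i) via R4 from deriv(b,g), red(g,i)
round 2: derive conn(d,b) via R4 from deriv(d,e), red(e,b)
round 2: derive conn(d,g) via R4 from deriv(d,e), red(e,g)
round 2: derive conn(d,j) via R4 from deriv(d,d), red(d,j)
round 2: derive conn(e,e) via R4 from deriv(e,j), red(j,e)
round 2: derive conn(e,g) via R4 from deriv(e,j), red(j,g)
round 2: derive conn(g,e) via R4 from deriv(g,j), red(j,e)
round 2: derive conn(g,g) via R4 from deriv(g,j), red(j,g)
round 2: derive conn(h,d) via R4 from deriv(h,b), red(b,d)
round 2: derive conn(h,e) via R4 from deriv(h,j), red(j,e)
round 2: derive conn(h,g) via R4 from deriv(h,j), red(j,g)
round 2: derive conn(h,h) via R4 from deriv(h,b), red(b,h)
round 2: derive conn(j,i) via R4 from deriv(j,g), red(g,i)
round 2: derive conn(j,j) via R4 from deriv(j,d), red(d,j)
round 3: derive deriv(d,b) via R1 from deriv(d,e), deriv(e,b)
round 3: derive deriv(d,g) via R1 from deriv(d,e), deriv(e,g)
round 3: derive deriv(d,h) via R1 from deriv(d,e), deriv(e,h)
round 3: derive deriv(h,e) via R1 from deriv(h,b), deriv(b,e)
round 3: derive conn(b,b) via R2 from deriv(b,b)
round 3: derive conn(b,h) via R2 from deriv(b,h)
round 3: derive conn(e,b) via R2 from deriv(e,b)
round 3: derive conn(e,h) via R2 from deriv(e,h)
round 3: derive conn(g,b) via R2 from deriv(g,b)
round 3: derive conn(g,h) via R2 from deriv(g,h)
round 3: derive conn(j,e) via R2 from deriv(j,e)
round 3: derive conn(d,h) via R3 from conn(d,j), conn(j,h)
round 3: derive conn(d,i) via R3 from conn(d,b), conn(b,i)
round 3: derive conn(e,i) via R3 from conn(e,j), conn(j,i)
round 3: derive conn(g,i) via R3 from conn(g,j), conn(j,i)
round 3: derive conn(h,i) via R3 from conn(h,b), conn(b,i)

conn(b,i)  [via R4]
  deriv(b,g)  [via R0]
    road(b,g)  [fact]
  red(g,i)  [fact]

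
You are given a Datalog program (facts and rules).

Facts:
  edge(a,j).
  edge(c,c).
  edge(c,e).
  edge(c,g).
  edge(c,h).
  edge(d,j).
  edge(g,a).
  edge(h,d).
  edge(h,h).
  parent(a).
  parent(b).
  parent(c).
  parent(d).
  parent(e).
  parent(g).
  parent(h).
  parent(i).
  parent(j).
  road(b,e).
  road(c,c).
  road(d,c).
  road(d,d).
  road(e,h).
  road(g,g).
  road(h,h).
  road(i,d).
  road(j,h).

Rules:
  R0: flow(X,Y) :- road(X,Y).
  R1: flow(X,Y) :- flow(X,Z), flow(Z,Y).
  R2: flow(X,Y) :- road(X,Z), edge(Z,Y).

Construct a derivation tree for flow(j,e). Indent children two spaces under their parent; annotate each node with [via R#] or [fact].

flow(j,e)  [via R1]
  flow(j,d)  [via R2]
    road(j,h)  [fact]
    edge(h,d)  [fact]
  flow(d,e)  [via R2]
    road(d,c)  [fact]
    edge(c,e)  [fact]

round 1: derive flow(b,e) via R0 from road(b,e)
round 1: derive flow(c,c) via R0 from road(c,c)
round 1: derive flow(d,c) via R0 from road(d,c)
round 1: derive flow(d,d) via R0 from road(d,d)
round 1: derive flow(e,h) via R0 from road(e,h)
round 1: derive flow(g,g) via R0 from road(g,g)
round 1: derive flow(h,h) via R0 from road(h,h)
round 1: derive flow(i,d) via R0 from road(i,d)
round 1: derive flow(j,h) via R0 from road(j,h)
round 1: derive flow(c,e) via R2 from road(c,c), edge(c,e)
round 1: derive flow(c,g) via R2 from road(c,c), edge(c,g)
round 1: derive flow(c,h) via R2 from road(c,c), edge(c,h)
round 1: derive flow(d,e) via R2 from road(d,c), edge(c,e)
round 1: derive flow(d,g) via R2 from road(d,c), edge(c,g)
round 1: derive flow(d,h) via R2 from road(d,c), edge(c,h)
round 1: derive flow(d,j) via R2 from road(d,d), edge(d,j)
round 1: derive flow(e,d) via R2 from road(e,h), edge(h,d)
round 1: derive flow(g,a) via R2 from road(g,g), edge(g,a)
round 1: derive flow(h,d) via R2 from road(h,h), edge(h,d)
round 1: derive flow(i,j) via R2 from road(i,d), edge(d,j)
round 1: derive flow(j,d) via R2 from road(j,h), edge(h,d)
round 2: derive flow(b,d) via R1 from flow(b,e), flow(e,d)
round 2: derive flow(b,h) via R1 from flow(b,e), flow(e,h)
round 2: derive flow(c,a) via R1 from flow(c,g), flow(g,a)
round 2: derive flow(c,d) via R1 from flow(c,e), flow(e,d)
round 2: derive flow(d,a) via R1 from flow(d,g), flow(g,a)
round 2: derive flow(e,c) via R1 from flow(e,d), flow(d,c)
round 2: derive flow(e,e) via R1 from flow(e,d), flow(d,e)
round 2: derive flow(e,g) via R1 from flow(e,d), flow(d,g)
round 2: derive flow(e,j) via R1 from flow(e,d), flow(d,j)
round 2: derive flow(h,c) via R1 from flow(h,d), flow(d,c)
round 2: derive flow(h,e) via R1 from flow(h,d), flow(d,e)
round 2: derive flow(h,g) via R1 from flow(h,d), flow(d,g)
round 2: derive flow(h,j) via R1 from flow(h,d), flow(d,j)
round 2: derive flow(i,c) via R1 from flow(i,d), flow(d,c)
round 2: derive flow(i,e) via R1 from flow(i,d), flow(d,e)
round 2: derive flow(i,g) via R1 from flow(i,d), flow(d,g)
round 2: derive flow(i,h) via R1 from flow(i,d), flow(d,h)
round 2: derive flow(j,c) via R1 from flow(j,d), flow(d,c)
round 2: derive flow(j,e) via R1 from flow(j,d), flow(d,e)
round 2: derive flow(j,g) via R1 from flow(j,d), flow(d,g)
round 2: derive flow(j,j) via R1 from flow(j,d), flow(d,j)
round 3: derive flow(b,a) via R1 from flow(b,d), flow(d,a)
round 3: derive flow(b,c) via R1 from flow(b,d), flow(d,c)
round 3: derive flow(b,g) via R1 from flow(b,d), flow(d,g)
round 3: derive flow(b,j) via R1 from flow(b,d), flow(d,j)
round 3: derive flow(c,j) via R1 from flow(c,d), flow(d,j)
round 3: derive flow(e,a) via R1 from flow(e,c), flow(c,a)
round 3: derive flow(h,a) via R1 from flow(h,c), flow(c,a)
round 3: derive flow(i,a) via R1 from flow(i,c), flow(c,a)
round 3: derive flow(j,a) via R1 from flow(j,c), flow(c,a)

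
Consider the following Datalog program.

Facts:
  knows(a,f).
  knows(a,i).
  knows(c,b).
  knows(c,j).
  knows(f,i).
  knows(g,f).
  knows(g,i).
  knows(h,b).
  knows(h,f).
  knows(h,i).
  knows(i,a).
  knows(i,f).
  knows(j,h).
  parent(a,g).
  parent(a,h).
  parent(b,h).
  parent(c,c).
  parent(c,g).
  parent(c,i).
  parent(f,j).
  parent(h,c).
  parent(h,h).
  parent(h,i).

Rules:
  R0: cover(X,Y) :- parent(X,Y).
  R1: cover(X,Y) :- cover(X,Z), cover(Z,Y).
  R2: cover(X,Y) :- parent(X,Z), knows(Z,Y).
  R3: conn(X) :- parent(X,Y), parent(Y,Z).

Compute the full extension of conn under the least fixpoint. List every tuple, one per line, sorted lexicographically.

conn(a)
conn(b)
conn(c)
conn(h)

round 1: derive conn(a) via R3 from parent(a,h), parent(h,c)
round 1: derive conn(b) via R3 from parent(b,h), parent(h,c)
round 1: derive conn(c) via R3 from parent(c,c), parent(c,c)
round 1: derive conn(h) via R3 from parent(h,c), parent(c,c)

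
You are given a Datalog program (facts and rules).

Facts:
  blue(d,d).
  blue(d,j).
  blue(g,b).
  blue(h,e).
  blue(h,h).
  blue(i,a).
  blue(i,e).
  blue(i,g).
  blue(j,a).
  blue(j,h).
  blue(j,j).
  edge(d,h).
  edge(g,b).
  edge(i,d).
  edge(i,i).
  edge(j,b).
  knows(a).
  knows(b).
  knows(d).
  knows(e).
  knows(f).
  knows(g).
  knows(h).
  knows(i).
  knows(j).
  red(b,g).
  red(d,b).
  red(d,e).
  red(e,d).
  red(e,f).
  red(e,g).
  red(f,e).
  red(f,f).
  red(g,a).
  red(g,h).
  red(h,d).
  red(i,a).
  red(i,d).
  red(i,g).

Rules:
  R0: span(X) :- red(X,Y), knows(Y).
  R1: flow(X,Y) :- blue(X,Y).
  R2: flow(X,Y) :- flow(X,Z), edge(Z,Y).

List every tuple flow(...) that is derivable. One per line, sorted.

flow(d,b)
flow(d,d)
flow(d,h)
flow(d,j)
flow(g,b)
flow(h,e)
flow(h,h)
flow(i,a)
flow(i,b)
flow(i,e)
flow(i,g)
flow(j,a)
flow(j,b)
flow(j,h)
flow(j,j)

round 1: derive flow(d,d) via R1 from blue(d,d)
round 1: derive flow(d,j) via R1 from blue(d,j)
round 1: derive flow(g,b) via R1 from blue(g,b)
round 1: derive flow(h,e) via R1 from blue(h,e)
round 1: derive flow(h,h) via R1 from blue(h,h)
round 1: derive flow(i,a) via R1 from blue(i,a)
round 1: derive flow(i,e) via R1 from blue(i,e)
round 1: derive flow(i,g) via R1 from blue(i,g)
round 1: derive flow(j,a) via R1 from blue(j,a)
round 1: derive flow(j,h) via R1 from blue(j,h)
round 1: derive flow(j,j) via R1 from blue(j,j)
round 2: derive flow(d,b) via R2 from flow(d,j), edge(j,b)
round 2: derive flow(d,h) via R2 from flow(d,d), edge(d,h)
round 2: derive flow(i,b) via R2 from flow(i,g), edge(g,b)
round 2: derive flow(j,b) via R2 from flow(j,j), edge(j,b)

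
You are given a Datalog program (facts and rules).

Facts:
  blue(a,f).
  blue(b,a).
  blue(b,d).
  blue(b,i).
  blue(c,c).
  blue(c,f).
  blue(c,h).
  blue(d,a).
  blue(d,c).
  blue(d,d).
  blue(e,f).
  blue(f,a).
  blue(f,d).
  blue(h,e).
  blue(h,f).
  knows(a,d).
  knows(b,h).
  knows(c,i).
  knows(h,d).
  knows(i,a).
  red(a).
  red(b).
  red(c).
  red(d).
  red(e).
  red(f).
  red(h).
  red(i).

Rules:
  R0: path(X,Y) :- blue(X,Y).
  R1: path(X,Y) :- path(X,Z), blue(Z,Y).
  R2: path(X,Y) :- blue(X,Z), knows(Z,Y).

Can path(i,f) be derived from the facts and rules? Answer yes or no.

no

round 1: derive path(a,f) via R0 from blue(a,f)
round 1: derive path(b,a) via R0 from blue(b,a)
round 1: derive path(b,d) via R0 from blue(b,d)
round 1: derive path(b,i) via R0 from blue(b,i)
round 1: derive path(c,c) via R0 from blue(c,c)
round 1: derive path(c,f) via R0 from blue(c,f)
round 1: derive path(c,h) via R0 from blue(c,h)
round 1: derive path(d,a) via R0 from blue(d,a)
round 1: derive path(d,c) via R0 from blue(d,c)
round 1: derive path(d,d) via R0 from blue(d,d)
round 1: derive path(e,f) via R0 from blue(e,f)
round 1: derive path(f,a) via R0 from blue(f,a)
round 1: derive path(f,d) via R0 from blue(f,d)
round 1: derive path(h,e) via R0 from blue(h,e)
round 1: derive path(h,f) via R0 from blue(h,f)
round 1: derive path(c,d) via R2 from blue(c,h), knows(h,d)
round 1: derive path(c,i) via R2 from blue(c,c), knows(c,i)
round 1: derive path(d,i) via R2 from blue(d,c), knows(c,i)
round 2: derive path(a,a) via R1 from path(a,f), blue(f,a)
round 2: derive path(a,d) via R1 from path(a,f), blue(f,d)
round 2: derive path(b,c) via R1 from path(b,d), blue(d,c)
round 2: derive path(b,f) via R1 from path(b,a), blue(a,f)
round 2: derive path(c,a) via R1 from path(c,d), blue(d,a)
round 2: derive path(c,e) via R1 from path(c,h), blue(h,e)
round 2: derive path(d,f) via R1 from path(d,a), blue(a,f)
round 2: derive path(d,h) via R1 from path(d,c), blue(c,h)
round 2: derive path(e,a) via R1 from path(e,f), blue(f,a)
round 2: derive path(e,d) via R1 from path(e,f), blue(f,d)
round 2: derive path(f,c) via R1 from path(f,d), blue(d,c)
round 2: derive path(f,f) via R1 from path(f,a), blue(a,f)
round 2: derive path(h,a) via R1 from path(h,f), blue(f,a)
round 2: derive path(h,d) via R1 from path(h,f), blue(f,d)
round 3: derive path(a,c) via R1 from path(a,d), blue(d,c)
round 3: derive path(b,h) via R1 from path(b,c), blue(c,h)
round 3: derive path(d,e) via R1 from path(d,h), blue(h,e)
round 3: derive path(e,c) via R1 from path(e,d), blue(d,c)
round 3: derive path(f,h) via R1 from path(f,c), blue(c,h)
round 3: derive path(h,c) via R1 from path(h,d), blue(d,c)
round 4: derive path(a,h) via R1 from path(a,c), blue(c,h)
round 4: derive path(b,e) via R1 from path(b,h), blue(h,e)
round 4: derive path(e,h) via R1 from path(e,c), blue(c,h)
round 4: derive path(f,e) via R1 from path(f,h), blue(h,e)
round 4: derive path(h,h) via R1 from path(h,c), blue(c,h)
round 5: derive path(a,e) via R1 from path(a,h), blue(h,e)
round 5: derive path(e,e) via R1 from path(e,h), blue(h,e)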